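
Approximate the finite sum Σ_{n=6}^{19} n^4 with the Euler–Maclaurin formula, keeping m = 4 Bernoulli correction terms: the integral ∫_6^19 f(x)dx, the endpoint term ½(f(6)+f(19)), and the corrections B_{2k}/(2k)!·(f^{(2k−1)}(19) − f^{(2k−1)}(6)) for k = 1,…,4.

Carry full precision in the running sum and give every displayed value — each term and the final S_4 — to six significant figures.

S_4 ≈ 561687

∫_6^19 x^4 dx evaluates to 493665.
½[f(6) + f(19)] = ½[1296.00 + 130321] = 65808.5.
Running total after boundary: 559473.
Correction k=1: B_{2}/2! · (f^{(1)}(19) − f^{(1)}(6)) = 1/12 · (27436.0 − 864.000) = 2214.33.
Partial sum through k=1: 561687.
Correction k=2: B_{4}/4! · (f^{(3)}(19) − f^{(3)}(6)) = −1/720 · (456.000 − 144.000) = -0.433333.
Partial sum through k=2: 561687.
Correction k=3: B_{6}/6! · (f^{(5)}(19) − f^{(5)}(6)) = 1/30240 · (0.00000 − 0.00000) = 0.00000.
Partial sum through k=3: 561687.
Correction k=4: B_{8}/8! · (f^{(7)}(19) − f^{(7)}(6)) = −1/1209600 · (0.00000 − 0.00000) = 0.00000.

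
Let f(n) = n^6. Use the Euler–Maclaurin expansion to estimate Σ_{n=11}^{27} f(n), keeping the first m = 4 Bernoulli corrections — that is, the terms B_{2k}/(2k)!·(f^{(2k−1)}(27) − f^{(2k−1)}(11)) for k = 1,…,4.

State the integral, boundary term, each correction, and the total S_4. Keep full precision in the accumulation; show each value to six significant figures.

S_4 ≈ 1.69324e+09

The integral term ∫_11^27 x^6 dx = 1.49155e+09.
½[f(11) + f(27)] = ½[1.77156e+06 + 3.87420e+08] = 1.94596e+08.
So far: 1.68615e+09.
Order-1 term: 1/12 · (8.60934e+07 − 966306) = 7.09393e+06.
After k=1: 1.69324e+09.
Order-2 term: −1/720 · (2.36196e+06 − 159720) = -3058.67.
After k=2: 1.69324e+09.
Order-3 term: 1/30240 · (19440.0 − 7920.00) = 0.380952.
After k=3: 1.69324e+09.
Order-4 term: −1/1209600 · (0.00000 − 0.00000) = 0.00000.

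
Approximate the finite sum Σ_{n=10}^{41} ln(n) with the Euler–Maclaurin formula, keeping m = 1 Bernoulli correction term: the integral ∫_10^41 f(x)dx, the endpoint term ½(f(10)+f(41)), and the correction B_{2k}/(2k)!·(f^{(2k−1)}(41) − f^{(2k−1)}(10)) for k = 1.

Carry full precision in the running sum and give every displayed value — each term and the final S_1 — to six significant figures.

The integral term ∫_10^41 ln(x) dx = 98.2306.
Boundary: ½(f(10) + f(41)) = ½(2.30259 + 3.71357) = 3.00808.
Integral + boundary = 101.239.
Correction k=1: B_{2}/2! · (f^{(1)}(41) − f^{(1)}(10)) = 1/12 · (0.0243902 − 0.100000) = -0.00630081.

S_1 ≈ 101.232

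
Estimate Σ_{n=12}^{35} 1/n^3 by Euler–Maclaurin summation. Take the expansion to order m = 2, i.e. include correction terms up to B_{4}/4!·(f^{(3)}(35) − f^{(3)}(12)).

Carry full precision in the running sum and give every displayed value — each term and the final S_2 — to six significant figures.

S_2 ≈ 0.00337693

∫_12^35 1/x^3 dx evaluates to 0.00306406.
Boundary: ½(f(12) + f(35)) = ½(0.000578704 + 2.33236e-05) = 0.000301014.
Integral + boundary = 0.00336507.
Order-1 term: 1/12 · (-1.99917e-06 − (-0.000144676)) = 1.18897e-05.
Running total after k=1: 0.00337696.
Order-2 term: −1/720 · (-3.26395e-08 − (-2.00939e-05)) = -2.78628e-08.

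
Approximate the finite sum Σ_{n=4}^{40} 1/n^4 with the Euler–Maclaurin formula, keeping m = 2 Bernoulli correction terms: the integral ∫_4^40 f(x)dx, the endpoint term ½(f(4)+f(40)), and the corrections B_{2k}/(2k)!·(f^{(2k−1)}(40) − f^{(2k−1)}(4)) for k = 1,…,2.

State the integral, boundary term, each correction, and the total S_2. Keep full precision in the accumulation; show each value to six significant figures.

The integral term ∫_4^40 1/x^4 dx = 0.00520313.
½[f(4) + f(40)] = ½[0.00390625 + 3.90625e-07] = 0.00195332.
Integral + boundary = 0.00715645.
k=1: B_{2}/(2)! × [f^{(1)}(40) − f^{(1)}(4)] = 1/12 × (-3.90625e-08 − (-0.00390625)) = 0.000325518.
Partial sum through k=1: 0.00748196.
k=2: B_{4}/(4)! × [f^{(3)}(40) − f^{(3)}(4)] = −1/720 × (-7.32422e-10 − (-0.00732422)) = -1.01725e-05.

S_2 ≈ 0.00747179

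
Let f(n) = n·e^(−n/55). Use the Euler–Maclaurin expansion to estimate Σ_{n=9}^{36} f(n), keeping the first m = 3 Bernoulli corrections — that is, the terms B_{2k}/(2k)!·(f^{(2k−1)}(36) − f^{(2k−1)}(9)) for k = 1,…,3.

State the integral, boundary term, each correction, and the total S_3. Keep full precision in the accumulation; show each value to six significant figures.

∫_9^36 x·e^(−x/55) dx evaluates to 387.669.
Endpoint term: (f(9) + f(36))/2 = (7.64146 + 18.7084)/2 = 13.1749.
Integral + boundary = 400.844.
Order-1 term: 1/12 · (0.179525 − 0.710115) = -0.0442158.
Running total after k=1: 400.800.
Order-2 term: −1/720 · (0.000402936 − 0.000796105) = 5.46067e-07.
Running total after k=2: 400.800.
Order-3 term: 1/30240 · (2.46785e-07 − 4.48747e-07) = -6.67864e-12.

S_3 ≈ 400.800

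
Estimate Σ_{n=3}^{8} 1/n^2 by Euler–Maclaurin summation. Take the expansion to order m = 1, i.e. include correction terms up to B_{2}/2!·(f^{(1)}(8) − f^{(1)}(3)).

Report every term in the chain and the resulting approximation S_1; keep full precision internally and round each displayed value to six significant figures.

S_1 ≈ 0.277549

∫_3^8 1/x^2 dx evaluates to 0.208333.
Endpoint term: (f(3) + f(8))/2 = (0.111111 + 0.0156250)/2 = 0.0633681.
Integral + boundary = 0.271701.
Correction k=1: B_{2}/2! · (f^{(1)}(8) − f^{(1)}(3)) = 1/12 · (-0.00390625 − (-0.0740741)) = 0.00584732.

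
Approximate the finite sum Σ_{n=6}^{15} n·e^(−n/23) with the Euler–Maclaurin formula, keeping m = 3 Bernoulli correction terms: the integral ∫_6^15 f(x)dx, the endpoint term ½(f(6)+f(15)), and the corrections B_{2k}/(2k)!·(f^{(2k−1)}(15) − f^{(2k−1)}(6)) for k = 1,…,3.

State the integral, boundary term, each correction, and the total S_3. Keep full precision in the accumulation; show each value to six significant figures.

∫_6^15 x·e^(−x/23) dx evaluates to 58.5672.
½[f(6) + f(15)] = ½[4.62229 + 7.81368] = 6.21799.
Integral + boundary = 64.7852.
Order-1 term: 1/12 · (0.181187 − 0.569412) = -0.0323521.
Running total after k=1: 64.7528.
Order-2 term: −1/720 · (0.00231193 − 0.00398899) = 2.32925e-06.
Running total after k=2: 64.7528.
Order-3 term: 1/30240 · (8.09329e-06 − 1.30465e-05) = -1.63796e-10.

S_3 ≈ 64.7528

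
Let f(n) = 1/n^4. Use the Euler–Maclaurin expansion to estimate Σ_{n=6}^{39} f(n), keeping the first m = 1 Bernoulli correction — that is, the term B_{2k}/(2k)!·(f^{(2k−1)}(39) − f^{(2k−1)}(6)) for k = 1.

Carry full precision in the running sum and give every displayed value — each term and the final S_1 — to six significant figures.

S_1 ≈ 0.00196647

Integral: ∫_6^39 1/x^4 dx = 0.00153759.
Endpoint term: (f(6) + f(39))/2 = (0.000771605 + 4.32257e-07)/2 = 0.000386019.
Integral + boundary = 0.00192361.
Order-1 term: 1/12 · (-4.43340e-08 − (-0.000514403)) = 4.28632e-05.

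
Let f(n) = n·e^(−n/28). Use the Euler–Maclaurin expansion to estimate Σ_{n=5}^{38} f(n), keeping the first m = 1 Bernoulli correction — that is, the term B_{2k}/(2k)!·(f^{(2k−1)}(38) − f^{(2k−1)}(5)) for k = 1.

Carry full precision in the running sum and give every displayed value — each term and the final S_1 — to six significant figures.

Integral: ∫_5^38 x·e^(−x/28) dx = 297.227.
½[f(5) + f(38)] = ½[4.18232 + 9.78102] = 6.98167.
Integral + boundary = 304.208.
k=1: B_{2}/(2)! × [f^{(1)}(38) − f^{(1)}(5)] = 1/12 × (-0.0919268 − 0.687096) = -0.0649185.

S_1 ≈ 304.144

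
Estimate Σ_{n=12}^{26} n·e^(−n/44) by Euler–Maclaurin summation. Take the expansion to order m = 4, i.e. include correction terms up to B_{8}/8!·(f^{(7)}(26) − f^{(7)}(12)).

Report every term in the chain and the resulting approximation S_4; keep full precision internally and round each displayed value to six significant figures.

S_4 ≈ 181.808

∫_12^26 x·e^(−x/44) dx evaluates to 170.068.
½[f(12) + f(26)] = ½[9.13560 + 14.3994] = 11.7675.
Running total after boundary: 181.835.
Correction k=1: B_{2}/2! · (f^{(1)}(26) − f^{(1)}(12)) = 1/12 · (0.226564 − 0.553673) = -0.0272591.
After k=1: 181.808.
Correction k=2: B_{4}/4! · (f^{(3)}(26) − f^{(3)}(12)) = −1/720 · (0.000689159 − 0.00107246) = 5.32357e-07.
After k=2: 181.808.
Correction k=3: B_{6}/6! · (f^{(5)}(26) − f^{(5)}(12)) = 1/30240 · (6.51493e-07 − 9.60187e-07) = -1.02081e-11.
After k=3: 181.808.
Correction k=4: B_{8}/8! · (f^{(7)}(26) − f^{(7)}(12)) = −1/1209600 · (4.89161e-10 − 7.05796e-10) = 1.79096e-16.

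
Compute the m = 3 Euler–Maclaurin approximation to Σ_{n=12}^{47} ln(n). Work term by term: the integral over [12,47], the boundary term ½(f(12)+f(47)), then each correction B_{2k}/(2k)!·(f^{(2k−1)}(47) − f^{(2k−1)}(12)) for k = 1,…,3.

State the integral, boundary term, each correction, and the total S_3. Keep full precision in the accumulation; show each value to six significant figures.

The integral term ∫_12^47 ln(x) dx = 116.138.
Endpoint term: (f(12) + f(47))/2 = (2.48491 + 3.85015)/2 = 3.16753.
So far: 119.306.
Order-1 term: 1/12 · (0.0212766 − 0.0833333) = -0.00517139.
Running total after k=1: 119.300.
Order-2 term: −1/720 · (1.92636e-05 − 0.00115741) = 1.58076e-06.
Running total after k=2: 119.300.
Order-3 term: 1/30240 · (1.04646e-07 − 9.64506e-05) = -3.18604e-09.

S_3 ≈ 119.300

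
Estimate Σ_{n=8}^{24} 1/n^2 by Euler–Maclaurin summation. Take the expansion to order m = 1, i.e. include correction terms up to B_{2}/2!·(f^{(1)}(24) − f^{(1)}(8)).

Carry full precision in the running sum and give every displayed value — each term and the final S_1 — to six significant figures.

Integral: ∫_8^24 1/x^2 dx = 0.0833333.
½[f(8) + f(24)] = ½[0.0156250 + 0.00173611] = 0.00868056.
Running total after boundary: 0.0920139.
Correction k=1: B_{2}/2! · (f^{(1)}(24) − f^{(1)}(8)) = 1/12 · (-0.000144676 − (-0.00390625)) = 0.000313465.

S_1 ≈ 0.0923274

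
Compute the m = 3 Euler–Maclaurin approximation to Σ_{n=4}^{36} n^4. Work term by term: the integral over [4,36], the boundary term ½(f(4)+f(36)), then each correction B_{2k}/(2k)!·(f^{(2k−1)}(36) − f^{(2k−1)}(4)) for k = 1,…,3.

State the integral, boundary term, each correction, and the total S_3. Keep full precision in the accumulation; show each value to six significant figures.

∫_4^36 x^4 dx evaluates to 1.20930e+07.
Boundary: ½(f(4) + f(36)) = ½(256.000 + 1.67962e+06) = 839936.
Integral + boundary = 1.29330e+07.
Order-1 term: 1/12 · (186624 − 256.000) = 15530.7.
Running total after k=1: 1.29485e+07.
Order-2 term: −1/720 · (864.000 − 96.0000) = -1.06667.
Running total after k=2: 1.29485e+07.
Order-3 term: 1/30240 · (0.00000 − 0.00000) = 0.00000.

S_3 ≈ 1.29485e+07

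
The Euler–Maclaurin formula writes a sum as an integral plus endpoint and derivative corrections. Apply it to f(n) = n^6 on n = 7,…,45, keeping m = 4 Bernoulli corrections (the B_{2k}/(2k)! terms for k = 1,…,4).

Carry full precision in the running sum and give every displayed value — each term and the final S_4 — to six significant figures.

S_4 ≈ 5.76254e+10

∫_7^45 x^6 dx evaluates to 5.33812e+10.
Boundary: ½(f(7) + f(45)) = ½(117649 + 8.30377e+09) = 4.15194e+09.
Running total after boundary: 5.75332e+10.
Correction k=1: B_{2}/2! · (f^{(1)}(45) − f^{(1)}(7)) = 1/12 · (1.10717e+09 − 100842) = 9.22557e+07.
Running total after k=1: 5.76254e+10.
Correction k=2: B_{4}/4! · (f^{(3)}(45) − f^{(3)}(7)) = −1/720 · (1.09350e+07 − 41160.0) = -15130.3.
Running total after k=2: 5.76254e+10.
Correction k=3: B_{6}/6! · (f^{(5)}(45) − f^{(5)}(7)) = 1/30240 · (32400.0 − 5040.00) = 0.904762.
Running total after k=3: 5.76254e+10.
Correction k=4: B_{8}/8! · (f^{(7)}(45) − f^{(7)}(7)) = −1/1209600 · (0.00000 − 0.00000) = 0.00000.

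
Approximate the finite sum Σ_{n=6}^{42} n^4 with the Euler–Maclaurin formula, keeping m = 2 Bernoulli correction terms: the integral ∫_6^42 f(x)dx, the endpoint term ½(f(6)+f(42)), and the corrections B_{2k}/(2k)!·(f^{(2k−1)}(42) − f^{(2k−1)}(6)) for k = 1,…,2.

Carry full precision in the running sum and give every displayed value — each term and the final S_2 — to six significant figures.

Integral: ∫_6^42 x^4 dx = 2.61367e+07.
Boundary: ½(f(6) + f(42)) = ½(1296.00 + 3.11170e+06) = 1.55650e+06.
So far: 2.76932e+07.
k=1: B_{2}/(2)! × [f^{(1)}(42) − f^{(1)}(6)] = 1/12 × (296352 − 864.000) = 24624.0.
Partial sum through k=1: 2.77178e+07.
k=2: B_{4}/(4)! × [f^{(3)}(42) − f^{(3)}(6)] = −1/720 × (1008.00 − 144.000) = -1.20000.

S_2 ≈ 2.77178e+07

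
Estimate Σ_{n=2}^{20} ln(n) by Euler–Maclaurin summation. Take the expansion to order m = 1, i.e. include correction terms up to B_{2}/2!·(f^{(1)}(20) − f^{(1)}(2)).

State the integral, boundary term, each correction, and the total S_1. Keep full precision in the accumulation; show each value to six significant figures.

S_1 ≈ 42.3353

∫_2^20 ln(x) dx evaluates to 40.5284.
½[f(2) + f(20)] = ½[0.693147 + 2.99573] = 1.84444.
Integral + boundary = 42.3728.
k=1: B_{2}/(2)! × [f^{(1)}(20) − f^{(1)}(2)] = 1/12 × (0.0500000 − 0.500000) = -0.0375000.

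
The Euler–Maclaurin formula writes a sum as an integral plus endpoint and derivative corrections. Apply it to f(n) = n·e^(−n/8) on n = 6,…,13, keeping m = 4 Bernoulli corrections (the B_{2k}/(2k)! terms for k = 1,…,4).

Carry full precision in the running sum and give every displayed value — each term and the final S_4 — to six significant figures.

∫_6^13 x·e^(−x/8) dx evaluates to 19.8239.
½[f(6) + f(13)] = ½[2.83420 + 2.55985] = 2.69703.
Integral + boundary = 22.5209.
k=1: B_{2}/(2)! × [f^{(1)}(13) − f^{(1)}(6)] = 1/12 × (-0.123070 − 0.118092) = -0.0200968.
After k=1: 22.5008.
k=2: B_{4}/(4)! × [f^{(3)}(13) − f^{(3)}(6)] = −1/720 × (0.00423052 − 0.0166066) = 1.71890e-05.
After k=2: 22.5008.
k=3: B_{6}/(6)! × [f^{(5)}(13) − f^{(5)}(6)] = 1/30240 × (0.000162250 − 0.000490126) = -1.08425e-08.
After k=3: 22.5008.
k=4: B_{8}/(8)! × [f^{(7)}(13) − f^{(7)}(6)] = −1/1209600 × (4.03748e-06 − 1.12621e-05) = 5.97273e-12.

S_4 ≈ 22.5008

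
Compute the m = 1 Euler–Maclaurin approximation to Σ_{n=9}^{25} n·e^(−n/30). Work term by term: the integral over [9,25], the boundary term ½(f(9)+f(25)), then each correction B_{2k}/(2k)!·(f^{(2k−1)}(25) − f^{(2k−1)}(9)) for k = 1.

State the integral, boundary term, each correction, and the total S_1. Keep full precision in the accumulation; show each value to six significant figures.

Integral: ∫_9^25 x·e^(−x/30) dx = 149.670.
Endpoint term: (f(9) + f(25))/2 = (6.66736 + 10.8650)/2 = 8.76616.
Integral + boundary = 158.436.
k=1: B_{2}/(2)! × [f^{(1)}(25) − f^{(1)}(9)] = 1/12 × (0.0724330 − 0.518573) = -0.0371783.

S_1 ≈ 158.399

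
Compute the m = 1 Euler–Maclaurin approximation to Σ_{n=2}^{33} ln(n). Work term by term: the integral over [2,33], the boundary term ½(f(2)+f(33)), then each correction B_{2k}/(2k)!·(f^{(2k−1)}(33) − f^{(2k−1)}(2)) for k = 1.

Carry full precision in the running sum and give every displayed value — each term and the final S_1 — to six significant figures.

Integral: ∫_2^33 ln(x) dx = 82.9985.
Boundary: ½(f(2) + f(33)) = ½(0.693147 + 3.49651) = 2.09483.
Integral + boundary = 85.0933.
k=1: B_{2}/(2)! × [f^{(1)}(33) − f^{(1)}(2)] = 1/12 × (0.0303030 − 0.500000) = -0.0391414.

S_1 ≈ 85.0541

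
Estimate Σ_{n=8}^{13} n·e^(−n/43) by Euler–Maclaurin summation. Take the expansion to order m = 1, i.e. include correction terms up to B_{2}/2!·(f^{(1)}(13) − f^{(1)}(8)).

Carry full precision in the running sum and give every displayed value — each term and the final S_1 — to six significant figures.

The integral term ∫_8^13 x·e^(−x/43) dx = 40.9588.
Boundary: ½(f(8) + f(13)) = ½(6.64188 + 9.60827) = 8.12507.
Integral + boundary = 49.0839.
Correction k=1: B_{2}/2! · (f^{(1)}(13) − f^{(1)}(8)) = 1/12 · (0.515649 − 0.675773) = -0.0133436.

S_1 ≈ 49.0705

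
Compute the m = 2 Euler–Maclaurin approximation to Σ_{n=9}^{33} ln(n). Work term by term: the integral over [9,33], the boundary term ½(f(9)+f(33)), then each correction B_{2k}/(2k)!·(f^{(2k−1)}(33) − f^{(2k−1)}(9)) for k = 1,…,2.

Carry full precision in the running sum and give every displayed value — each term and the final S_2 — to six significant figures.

S_2 ≈ 74.4499

Integral: ∫_9^33 ln(x) dx = 71.6097.
Boundary: ½(f(9) + f(33)) = ½(2.19722 + 3.49651) = 2.84687.
Integral + boundary = 74.4566.
Correction k=1: B_{2}/2! · (f^{(1)}(33) − f^{(1)}(9)) = 1/12 · (0.0303030 − 0.111111) = -0.00673401.
Partial sum through k=1: 74.4499.
Correction k=2: B_{4}/4! · (f^{(3)}(33) − f^{(3)}(9)) = −1/720 · (5.56529e-05 − 0.00274348) = 3.73310e-06.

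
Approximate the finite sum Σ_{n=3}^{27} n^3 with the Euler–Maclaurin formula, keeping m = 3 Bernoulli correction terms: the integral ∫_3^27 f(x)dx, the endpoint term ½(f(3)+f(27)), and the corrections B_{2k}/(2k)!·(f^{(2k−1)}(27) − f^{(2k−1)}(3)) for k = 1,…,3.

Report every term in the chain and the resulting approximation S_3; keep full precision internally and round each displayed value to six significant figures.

S_3 ≈ 142875

Integral: ∫_3^27 x^3 dx = 132840.
½[f(3) + f(27)] = ½[27.0000 + 19683.0] = 9855.00.
Integral + boundary = 142695.
Order-1 term: 1/12 · (2187.00 − 27.0000) = 180.000.
Partial sum through k=1: 142875.
Order-2 term: −1/720 · (6.00000 − 6.00000) = 0.00000.
Partial sum through k=2: 142875.
Order-3 term: 1/30240 · (0.00000 − 0.00000) = 0.00000.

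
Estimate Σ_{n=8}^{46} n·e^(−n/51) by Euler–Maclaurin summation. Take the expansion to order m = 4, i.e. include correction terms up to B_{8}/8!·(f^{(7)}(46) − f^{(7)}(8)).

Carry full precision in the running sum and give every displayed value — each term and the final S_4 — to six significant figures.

The integral term ∫_8^46 x·e^(−x/51) dx = 564.797.
Boundary: ½(f(8) + f(46)) = ½(6.83857 + 18.6656) = 12.7521.
Integral + boundary = 577.549.
Order-1 term: 1/12 · (0.0397817 − 0.720732) = -0.0567458.
Running total after k=1: 577.493.
Order-2 term: −1/720 · (0.000327308 − 0.000934400) = 8.43183e-07.
Running total after k=2: 577.493.
Order-3 term: 1/30240 · (2.45798e-07 − 6.11958e-07) = -1.21084e-11.
Running total after k=3: 577.493.
Order-4 term: −1/1209600 · (1.40622e-10 − 3.32437e-10) = 1.58578e-16.

S_4 ≈ 577.493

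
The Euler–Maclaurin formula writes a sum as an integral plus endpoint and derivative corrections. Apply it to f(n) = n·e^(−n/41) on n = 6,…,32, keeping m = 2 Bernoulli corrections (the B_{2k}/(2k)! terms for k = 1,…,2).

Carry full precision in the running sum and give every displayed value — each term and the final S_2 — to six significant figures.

S_2 ≈ 303.193

Integral: ∫_6^32 x·e^(−x/41) dx = 293.323.
½[f(6) + f(32)] = ½[5.18318 + 14.6618] = 9.92251.
Running total after boundary: 303.246.
Order-1 term: 1/12 · (0.100577 − 0.737444) = -0.0530723.
After k=1: 303.193.
Order-2 term: −1/720 · (0.000604962 − 0.00146649) = 1.19657e-06.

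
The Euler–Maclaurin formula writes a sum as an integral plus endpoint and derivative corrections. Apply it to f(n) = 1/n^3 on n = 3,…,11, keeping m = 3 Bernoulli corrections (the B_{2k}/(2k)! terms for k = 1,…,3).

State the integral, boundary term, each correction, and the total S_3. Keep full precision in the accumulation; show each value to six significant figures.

The integral term ∫_3^11 1/x^3 dx = 0.0514233.
½[f(3) + f(11)] = ½[0.0370370 + 0.000751315] = 0.0188942.
Integral + boundary = 0.0703175.
Correction k=1: B_{2}/2! · (f^{(1)}(11) − f^{(1)}(3)) = 1/12 · (-0.000204904 − (-0.0370370)) = 0.00306934.
Running total after k=1: 0.0733868.
Correction k=2: B_{4}/4! · (f^{(3)}(11) − f^{(3)}(3)) = −1/720 · (-3.38684e-05 − (-0.0823045)) = -0.000114265.
Running total after k=2: 0.0732726.
Correction k=3: B_{6}/6! · (f^{(5)}(11) − f^{(5)}(3)) = 1/30240 · (-1.17560e-05 − (-0.384088)) = 1.27009e-05.

S_3 ≈ 0.0732853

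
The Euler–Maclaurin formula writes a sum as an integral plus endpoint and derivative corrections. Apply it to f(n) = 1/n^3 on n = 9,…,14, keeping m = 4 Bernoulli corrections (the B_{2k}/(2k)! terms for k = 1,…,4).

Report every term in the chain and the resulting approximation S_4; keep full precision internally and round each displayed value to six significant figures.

S_4 ≈ 0.00452136

Integral: ∫_9^14 1/x^3 dx = 0.00362182.
½[f(9) + f(14)] = ½[0.00137174 + 0.000364431] = 0.000868087.
Integral + boundary = 0.00448991.
Correction k=1: B_{2}/2! · (f^{(1)}(14) − f^{(1)}(9)) = 1/12 · (-7.80925e-05 − (-0.000457247)) = 3.15962e-05.
Partial sum through k=1: 0.00452150.
Correction k=2: B_{4}/4! · (f^{(3)}(14) − f^{(3)}(9)) = −1/720 · (-7.96862e-06 − (-0.000112901)) = -1.45739e-07.
Partial sum through k=2: 0.00452136.
Correction k=3: B_{6}/6! · (f^{(5)}(14) − f^{(5)}(9)) = 1/30240 · (-1.70756e-06 − (-5.85410e-05)) = 1.87941e-09.
Partial sum through k=3: 0.00452136.
Correction k=4: B_{8}/8! · (f^{(7)}(14) − f^{(7)}(9)) = −1/1209600 · (-6.27267e-07 − (-5.20365e-05)) = -4.25010e-11.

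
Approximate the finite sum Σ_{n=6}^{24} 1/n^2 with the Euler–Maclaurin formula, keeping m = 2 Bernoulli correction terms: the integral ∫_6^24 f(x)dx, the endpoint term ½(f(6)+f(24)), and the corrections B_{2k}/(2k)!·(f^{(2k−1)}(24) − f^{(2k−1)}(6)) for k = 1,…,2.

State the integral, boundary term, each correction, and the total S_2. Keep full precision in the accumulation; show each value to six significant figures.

S_2 ≈ 0.140512

Integral: ∫_6^24 1/x^2 dx = 0.125000.
Boundary: ½(f(6) + f(24)) = ½(0.0277778 + 0.00173611) = 0.0147569.
Integral + boundary = 0.139757.
Order-1 term: 1/12 · (-0.000144676 − (-0.00925926)) = 0.000759549.
Partial sum through k=1: 0.140516.
Order-2 term: −1/720 · (-3.01408e-06 − (-0.00308642)) = -4.28251e-06.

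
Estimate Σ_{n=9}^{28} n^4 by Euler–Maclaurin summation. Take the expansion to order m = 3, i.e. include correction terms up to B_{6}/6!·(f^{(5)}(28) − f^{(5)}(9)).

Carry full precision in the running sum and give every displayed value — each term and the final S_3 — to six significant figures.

∫_9^28 x^4 dx evaluates to 3.43026e+06.
Endpoint term: (f(9) + f(28))/2 = (6561.00 + 614656)/2 = 310608.
Running total after boundary: 3.74087e+06.
k=1: B_{2}/(2)! × [f^{(1)}(28) − f^{(1)}(9)] = 1/12 × (87808.0 − 2916.00) = 7074.33.
Partial sum through k=1: 3.74795e+06.
k=2: B_{4}/(4)! × [f^{(3)}(28) − f^{(3)}(9)] = −1/720 × (672.000 − 216.000) = -0.633333.
Partial sum through k=2: 3.74795e+06.
k=3: B_{6}/(6)! × [f^{(5)}(28) − f^{(5)}(9)] = 1/30240 × (0.00000 − 0.00000) = 0.00000.

S_3 ≈ 3.74795e+06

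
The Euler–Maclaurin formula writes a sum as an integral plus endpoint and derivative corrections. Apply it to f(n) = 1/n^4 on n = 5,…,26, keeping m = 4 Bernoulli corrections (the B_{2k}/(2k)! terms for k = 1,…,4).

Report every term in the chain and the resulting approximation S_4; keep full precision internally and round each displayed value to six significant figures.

S_4 ≈ 0.00355340

Integral: ∫_5^26 1/x^4 dx = 0.00264770.
Endpoint term: (f(5) + f(26))/2 = (0.00160000 + 2.18830e-06)/2 = 0.000801094.
So far: 0.00344880.
k=1: B_{2}/(2)! × [f^{(1)}(26) − f^{(1)}(5)] = 1/12 × (-3.36661e-07 − (-0.00128000)) = 0.000106639.
Running total after k=1: 0.00355543.
k=2: B_{4}/(4)! × [f^{(3)}(26) − f^{(3)}(5)] = −1/720 × (-1.49406e-08 − (-0.00153600)) = -2.13331e-06.
Running total after k=2: 0.00355330.
k=3: B_{6}/(6)! × [f^{(5)}(26) − f^{(5)}(5)] = 1/30240 × (-1.23768e-09 − (-0.00344064)) = 1.13778e-07.
Running total after k=3: 0.00355341.
k=4: B_{8}/(8)! × [f^{(7)}(26) − f^{(7)}(5)] = −1/1209600 × (-1.64780e-10 − (-0.0123863)) = -1.02400e-08.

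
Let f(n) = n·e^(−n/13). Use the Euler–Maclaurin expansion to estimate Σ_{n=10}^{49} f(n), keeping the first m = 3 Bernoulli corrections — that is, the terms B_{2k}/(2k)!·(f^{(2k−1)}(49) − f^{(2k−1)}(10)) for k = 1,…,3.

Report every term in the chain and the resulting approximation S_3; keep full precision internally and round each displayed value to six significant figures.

S_3 ≈ 122.821

Integral: ∫_10^49 x·e^(−x/13) dx = 119.953.
Endpoint term: (f(10) + f(49))/2 = (4.63369 + 1.13042)/2 = 2.88206.
So far: 122.835.
Order-1 term: 1/12 · (-0.0638856 − 0.106931) = -0.0142347.
Running total after k=1: 122.821.
Order-2 term: −1/720 · (-0.000105006 − 0.00611639) = 8.64083e-06.
Running total after k=2: 122.821.
Order-3 term: 1/30240 · (9.94139e-07 − 6.86394e-05) = -2.23695e-09.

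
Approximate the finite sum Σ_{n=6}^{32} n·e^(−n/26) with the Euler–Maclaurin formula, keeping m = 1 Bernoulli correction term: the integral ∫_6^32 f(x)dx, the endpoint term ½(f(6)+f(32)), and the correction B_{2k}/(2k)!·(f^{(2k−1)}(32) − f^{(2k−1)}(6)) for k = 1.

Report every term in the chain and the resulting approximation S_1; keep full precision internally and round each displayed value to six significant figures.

S_1 ≈ 227.104

The integral term ∫_6^32 x·e^(−x/26) dx = 220.105.
Boundary: ½(f(6) + f(32)) = ½(4.76354 + 9.34617) = 7.05485.
Integral + boundary = 227.160.
k=1: B_{2}/(2)! × [f^{(1)}(32) − f^{(1)}(6)] = 1/12 × (-0.0674003 − 0.610710) = -0.0565092.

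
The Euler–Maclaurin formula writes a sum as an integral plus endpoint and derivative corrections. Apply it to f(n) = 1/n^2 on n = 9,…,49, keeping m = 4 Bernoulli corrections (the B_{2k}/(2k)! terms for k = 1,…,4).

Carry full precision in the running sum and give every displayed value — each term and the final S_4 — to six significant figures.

S_4 ≈ 0.0973107

∫_9^49 1/x^2 dx evaluates to 0.0907029.
Boundary: ½(f(9) + f(49)) = ½(0.0123457 + 0.000416493) = 0.00638109.
So far: 0.0970840.
k=1: B_{2}/(2)! × [f^{(1)}(49) − f^{(1)}(9)] = 1/12 × (-1.69997e-05 − (-0.00274348)) = 0.000227207.
Partial sum through k=1: 0.0973112.
k=2: B_{4}/(4)! × [f^{(3)}(49) − f^{(3)}(9)] = −1/720 × (-8.49632e-08 − (-0.000406442)) = -5.64385e-07.
Partial sum through k=2: 0.0973107.
k=3: B_{6}/(6)! × [f^{(5)}(49) − f^{(5)}(9)] = 1/30240 × (-1.06160e-09 − (-0.000150534)) = 4.97794e-09.
Partial sum through k=3: 0.0973107.
k=4: B_{8}/(8)! × [f^{(7)}(49) − f^{(7)}(9)] = −1/1209600 × (-2.47603e-11 − (-0.000104073)) = -8.60391e-11.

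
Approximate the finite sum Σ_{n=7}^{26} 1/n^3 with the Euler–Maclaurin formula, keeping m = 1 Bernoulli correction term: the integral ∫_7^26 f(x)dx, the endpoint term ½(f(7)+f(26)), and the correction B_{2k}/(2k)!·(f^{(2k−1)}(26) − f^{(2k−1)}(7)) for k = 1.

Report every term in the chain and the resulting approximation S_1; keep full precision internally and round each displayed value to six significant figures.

S_1 ≈ 0.0110542

∫_7^26 1/x^3 dx evaluates to 0.00946444.
Endpoint term: (f(7) + f(26))/2 = (0.00291545 + 5.68958e-05)/2 = 0.00148617.
Integral + boundary = 0.0109506.
k=1: B_{2}/(2)! × [f^{(1)}(26) − f^{(1)}(7)] = 1/12 × (-6.56490e-06 − (-0.00124948)) = 0.000103576.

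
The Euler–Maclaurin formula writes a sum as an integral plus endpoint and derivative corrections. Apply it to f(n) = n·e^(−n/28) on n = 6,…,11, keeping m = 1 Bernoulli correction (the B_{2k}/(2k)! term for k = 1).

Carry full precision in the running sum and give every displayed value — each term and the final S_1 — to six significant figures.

S_1 ≈ 37.2552

Integral: ∫_6^11 x·e^(−x/28) dx = 31.1394.
Boundary: ½(f(6) + f(11)) = ½(4.84271 + 7.42638) = 6.13454.
Integral + boundary = 37.2739.
Order-1 term: 1/12 · (0.409897 − 0.634164) = -0.0186889.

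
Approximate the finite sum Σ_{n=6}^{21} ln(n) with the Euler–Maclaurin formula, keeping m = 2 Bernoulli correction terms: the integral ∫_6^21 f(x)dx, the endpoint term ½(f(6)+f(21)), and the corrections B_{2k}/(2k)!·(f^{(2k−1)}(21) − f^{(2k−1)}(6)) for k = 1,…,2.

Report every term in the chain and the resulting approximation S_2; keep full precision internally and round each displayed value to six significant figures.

Integral: ∫_6^21 ln(x) dx = 38.1844.
½[f(6) + f(21)] = ½[1.79176 + 3.04452] = 2.41814.
So far: 40.6026.
Order-1 term: 1/12 · (0.0476190 − 0.166667) = -0.00992063.
Partial sum through k=1: 40.5926.
Order-2 term: −1/720 · (0.000215959 − 0.00925926) = 1.25601e-05.

S_2 ≈ 40.5926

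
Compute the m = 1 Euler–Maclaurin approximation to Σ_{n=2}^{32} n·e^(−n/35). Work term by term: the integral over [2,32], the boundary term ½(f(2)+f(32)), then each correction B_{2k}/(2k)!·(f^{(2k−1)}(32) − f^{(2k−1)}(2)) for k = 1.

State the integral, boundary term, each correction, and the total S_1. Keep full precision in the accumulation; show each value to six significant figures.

The integral term ∫_2^32 x·e^(−x/35) dx = 283.192.
Endpoint term: (f(2) + f(32))/2 = (1.88892 + 12.8257)/2 = 7.35730.
So far: 290.549.
Correction k=1: B_{2}/2! · (f^{(1)}(32) − f^{(1)}(2)) = 1/12 · (0.0343545 − 0.890490) = -0.0713446.

S_1 ≈ 290.478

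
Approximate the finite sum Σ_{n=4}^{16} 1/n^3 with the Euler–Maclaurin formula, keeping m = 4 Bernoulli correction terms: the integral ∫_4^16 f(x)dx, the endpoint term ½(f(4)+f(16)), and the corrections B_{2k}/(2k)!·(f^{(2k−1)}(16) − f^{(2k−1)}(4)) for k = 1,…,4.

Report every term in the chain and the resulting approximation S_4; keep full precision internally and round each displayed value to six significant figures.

∫_4^16 1/x^3 dx evaluates to 0.0292969.
Boundary: ½(f(4) + f(16)) = ½(0.0156250 + 0.000244141) = 0.00793457.
So far: 0.0372314.
k=1: B_{2}/(2)! × [f^{(1)}(16) − f^{(1)}(4)] = 1/12 × (-4.57764e-05 − (-0.0117188)) = 0.000972748.
Running total after k=1: 0.0382042.
k=2: B_{4}/(4)! × [f^{(3)}(16) − f^{(3)}(4)] = −1/720 × (-3.57628e-06 − (-0.0146484)) = -2.03401e-05.
Running total after k=2: 0.0381839.
k=3: B_{6}/(6)! × [f^{(5)}(16) − f^{(5)}(4)] = 1/30240 × (-5.86733e-07 − (-0.0384521)) = 1.27155e-06.
Running total after k=3: 0.0381851.
k=4: B_{8}/(8)! × [f^{(7)}(16) − f^{(7)}(4)] = −1/1209600 × (-1.65019e-07 − (-0.173035)) = -1.43051e-07.

S_4 ≈ 0.0381850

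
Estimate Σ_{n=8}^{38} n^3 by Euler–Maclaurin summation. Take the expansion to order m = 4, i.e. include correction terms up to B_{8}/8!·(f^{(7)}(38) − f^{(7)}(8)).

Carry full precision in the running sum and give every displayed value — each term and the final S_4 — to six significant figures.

∫_8^38 x^3 dx evaluates to 520260.
Boundary: ½(f(8) + f(38)) = ½(512.000 + 54872.0) = 27692.0.
Running total after boundary: 547952.
Correction k=1: B_{2}/2! · (f^{(1)}(38) − f^{(1)}(8)) = 1/12 · (4332.00 − 192.000) = 345.000.
Partial sum through k=1: 548297.
Correction k=2: B_{4}/4! · (f^{(3)}(38) − f^{(3)}(8)) = −1/720 · (6.00000 − 6.00000) = 0.00000.
Partial sum through k=2: 548297.
Correction k=3: B_{6}/6! · (f^{(5)}(38) − f^{(5)}(8)) = 1/30240 · (0.00000 − 0.00000) = 0.00000.
Partial sum through k=3: 548297.
Correction k=4: B_{8}/8! · (f^{(7)}(38) − f^{(7)}(8)) = −1/1209600 · (0.00000 − 0.00000) = 0.00000.

S_4 ≈ 548297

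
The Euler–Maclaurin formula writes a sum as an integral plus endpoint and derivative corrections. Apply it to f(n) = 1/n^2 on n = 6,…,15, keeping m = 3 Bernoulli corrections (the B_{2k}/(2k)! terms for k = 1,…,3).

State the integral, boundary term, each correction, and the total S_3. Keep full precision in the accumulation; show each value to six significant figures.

Integral: ∫_6^15 1/x^2 dx = 0.100000.
Boundary: ½(f(6) + f(15)) = ½(0.0277778 + 0.00444444) = 0.0161111.
Integral + boundary = 0.116111.
Correction k=1: B_{2}/2! · (f^{(1)}(15) − f^{(1)}(6)) = 1/12 · (-0.000592593 − (-0.00925926)) = 0.000722222.
Partial sum through k=1: 0.116833.
Correction k=2: B_{4}/4! · (f^{(3)}(15) − f^{(3)}(6)) = −1/720 · (-3.16049e-05 − (-0.00308642)) = -4.24280e-06.
Partial sum through k=2: 0.116829.
Correction k=3: B_{6}/6! · (f^{(5)}(15) − f^{(5)}(6)) = 1/30240 · (-4.21399e-06 − (-0.00257202)) = 8.49141e-08.

S_3 ≈ 0.116829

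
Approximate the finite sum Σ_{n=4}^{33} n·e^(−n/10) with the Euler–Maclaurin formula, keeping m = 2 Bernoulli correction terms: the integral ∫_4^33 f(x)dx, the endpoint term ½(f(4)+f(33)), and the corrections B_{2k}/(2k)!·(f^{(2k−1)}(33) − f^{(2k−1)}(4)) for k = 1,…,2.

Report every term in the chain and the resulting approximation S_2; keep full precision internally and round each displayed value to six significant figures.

S_2 ≈ 79.8937

∫_4^33 x·e^(−x/10) dx evaluates to 77.9850.
½[f(4) + f(33)] = ½[2.68128 + 1.21714] = 1.94921.
Running total after boundary: 79.9343.
k=1: B_{2}/(2)! × [f^{(1)}(33) − f^{(1)}(4)] = 1/12 × (-0.0848313 − 0.402192) = -0.0405853.
After k=1: 79.8937.
k=2: B_{4}/(4)! × [f^{(3)}(33) − f^{(3)}(4)] = −1/720 × (-0.000110650 − 0.0174283) = 2.43597e-05.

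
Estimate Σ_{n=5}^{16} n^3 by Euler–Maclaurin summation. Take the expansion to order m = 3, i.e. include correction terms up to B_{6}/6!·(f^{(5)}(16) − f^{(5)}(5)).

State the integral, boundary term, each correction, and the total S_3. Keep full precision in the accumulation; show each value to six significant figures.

Integral: ∫_5^16 x^3 dx = 16227.8.
Boundary: ½(f(5) + f(16)) = ½(125.000 + 4096.00) = 2110.50.
Integral + boundary = 18338.2.
k=1: B_{2}/(2)! × [f^{(1)}(16) − f^{(1)}(5)] = 1/12 × (768.000 − 75.0000) = 57.7500.
Running total after k=1: 18396.0.
k=2: B_{4}/(4)! × [f^{(3)}(16) − f^{(3)}(5)] = −1/720 × (6.00000 − 6.00000) = 0.00000.
Running total after k=2: 18396.0.
k=3: B_{6}/(6)! × [f^{(5)}(16) − f^{(5)}(5)] = 1/30240 × (0.00000 − 0.00000) = 0.00000.

S_3 ≈ 18396.0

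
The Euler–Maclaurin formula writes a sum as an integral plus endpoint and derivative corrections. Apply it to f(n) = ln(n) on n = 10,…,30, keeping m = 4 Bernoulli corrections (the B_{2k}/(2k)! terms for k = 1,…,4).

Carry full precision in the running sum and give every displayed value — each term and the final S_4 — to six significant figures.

The integral term ∫_10^30 ln(x) dx = 59.0101.
Endpoint term: (f(10) + f(30))/2 = (2.30259 + 3.40120)/2 = 2.85189.
Integral + boundary = 61.8620.
k=1: B_{2}/(2)! × [f^{(1)}(30) − f^{(1)}(10)] = 1/12 × (0.0333333 − 0.100000) = -0.00555556.
Running total after k=1: 61.8564.
k=2: B_{4}/(4)! × [f^{(3)}(30) − f^{(3)}(10)] = −1/720 × (7.40741e-05 − 0.00200000) = 2.67490e-06.
Running total after k=2: 61.8564.
k=3: B_{6}/(6)! × [f^{(5)}(30) − f^{(5)}(10)] = 1/30240 × (9.87654e-07 − 0.000240000) = -7.90385e-09.
Running total after k=3: 61.8564.
k=4: B_{8}/(8)! × [f^{(7)}(30) − f^{(7)}(10)] = −1/1209600 × (3.29218e-08 − 7.20000e-05) = 5.94966e-11.

S_4 ≈ 61.8564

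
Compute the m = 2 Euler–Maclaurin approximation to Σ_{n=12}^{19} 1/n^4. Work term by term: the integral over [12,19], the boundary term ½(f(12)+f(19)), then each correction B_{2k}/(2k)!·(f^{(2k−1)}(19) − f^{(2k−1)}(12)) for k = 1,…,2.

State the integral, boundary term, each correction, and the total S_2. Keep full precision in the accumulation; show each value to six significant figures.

∫_12^19 1/x^4 dx evaluates to 0.000144303.
½[f(12) + f(19)] = ½[4.82253e-05 + 7.67336e-06] = 2.79493e-05.
Running total after boundary: 0.000172253.
Order-1 term: 1/12 · (-1.61544e-06 − (-1.60751e-05)) = 1.20497e-06.
Partial sum through k=1: 0.000173458.
Order-2 term: −1/720 · (-1.34247e-07 − (-3.34898e-06)) = -4.46491e-09.

S_2 ≈ 0.000173453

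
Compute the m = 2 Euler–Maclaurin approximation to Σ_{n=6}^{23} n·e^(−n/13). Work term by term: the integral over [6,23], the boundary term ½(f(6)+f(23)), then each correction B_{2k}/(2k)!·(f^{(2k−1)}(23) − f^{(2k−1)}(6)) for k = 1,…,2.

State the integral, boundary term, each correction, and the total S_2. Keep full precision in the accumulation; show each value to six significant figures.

S_2 ≈ 79.7223

∫_6^23 x·e^(−x/13) dx evaluates to 75.9102.
Boundary: ½(f(6) + f(23)) = ½(3.78188 + 3.92067) = 3.85128.
Integral + boundary = 79.7615.
Correction k=1: B_{2}/2! · (f^{(1)}(23) − f^{(1)}(6)) = 1/12 · (-0.131126 − 0.339399) = -0.0392105.
Partial sum through k=1: 79.7222.
Correction k=2: B_{4}/4! · (f^{(3)}(23) − f^{(3)}(6)) = −1/720 · (0.00124143 − 0.00946761) = 1.14252e-05.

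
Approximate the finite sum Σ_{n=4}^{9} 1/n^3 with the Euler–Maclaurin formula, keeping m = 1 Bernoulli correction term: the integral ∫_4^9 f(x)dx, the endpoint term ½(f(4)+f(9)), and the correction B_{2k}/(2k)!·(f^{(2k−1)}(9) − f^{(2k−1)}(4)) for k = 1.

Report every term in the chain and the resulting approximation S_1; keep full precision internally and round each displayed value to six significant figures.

Integral: ∫_4^9 1/x^3 dx = 0.0250772.
Boundary: ½(f(4) + f(9)) = ½(0.0156250 + 0.00137174) = 0.00849837.
So far: 0.0335755.
k=1: B_{2}/(2)! × [f^{(1)}(9) − f^{(1)}(4)] = 1/12 × (-0.000457247 − (-0.0117188)) = 0.000938459.

S_1 ≈ 0.0345140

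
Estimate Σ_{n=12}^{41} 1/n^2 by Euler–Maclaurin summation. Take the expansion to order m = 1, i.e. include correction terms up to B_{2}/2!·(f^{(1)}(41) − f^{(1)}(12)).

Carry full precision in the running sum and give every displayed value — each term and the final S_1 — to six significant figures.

The integral term ∫_12^41 1/x^2 dx = 0.0589431.
Endpoint term: (f(12) + f(41))/2 = (0.00694444 + 0.000594884)/2 = 0.00376966.
Running total after boundary: 0.0627128.
k=1: B_{2}/(2)! × [f^{(1)}(41) − f^{(1)}(12)] = 1/12 × (-2.90187e-05 − (-0.00115741)) = 9.40324e-05.

S_1 ≈ 0.0628068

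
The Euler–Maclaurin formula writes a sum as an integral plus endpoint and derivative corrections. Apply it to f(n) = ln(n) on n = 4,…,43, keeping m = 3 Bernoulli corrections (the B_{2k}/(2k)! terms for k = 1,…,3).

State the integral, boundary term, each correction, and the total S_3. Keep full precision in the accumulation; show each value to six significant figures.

S_3 ≈ 119.741

∫_4^43 ln(x) dx evaluates to 117.186.
Endpoint term: (f(4) + f(43))/2 = (1.38629 + 3.76120)/2 = 2.57375.
Running total after boundary: 119.760.
Correction k=1: B_{2}/2! · (f^{(1)}(43) − f^{(1)}(4)) = 1/12 · (0.0232558 − 0.250000) = -0.0188953.
Running total after k=1: 119.741.
Correction k=2: B_{4}/4! · (f^{(3)}(43) − f^{(3)}(4)) = −1/720 · (2.51550e-05 − 0.0312500) = 4.33678e-05.
Running total after k=2: 119.741.
Correction k=3: B_{6}/6! · (f^{(5)}(43) − f^{(5)}(4)) = 1/30240 · (1.63256e-07 − 0.0234375) = -7.75044e-07.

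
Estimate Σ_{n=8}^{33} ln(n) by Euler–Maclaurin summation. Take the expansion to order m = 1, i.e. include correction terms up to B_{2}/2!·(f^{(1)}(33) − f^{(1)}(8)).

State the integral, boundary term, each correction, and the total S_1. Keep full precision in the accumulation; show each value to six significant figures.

S_1 ≈ 76.5293

The integral term ∫_8^33 ln(x) dx = 73.7492.
Boundary: ½(f(8) + f(33)) = ½(2.07944 + 3.49651) = 2.78797.
So far: 76.5372.
Order-1 term: 1/12 · (0.0303030 − 0.125000) = -0.00789141.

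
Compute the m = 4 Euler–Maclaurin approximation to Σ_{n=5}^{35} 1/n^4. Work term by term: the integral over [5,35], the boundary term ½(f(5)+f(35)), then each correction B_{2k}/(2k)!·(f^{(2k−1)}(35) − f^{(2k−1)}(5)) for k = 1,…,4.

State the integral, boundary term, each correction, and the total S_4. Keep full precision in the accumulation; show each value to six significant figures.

∫_5^35 1/x^4 dx evaluates to 0.00265889.
Boundary: ½(f(5) + f(35)) = ½(0.00160000 + 6.66389e-07) = 0.000800333.
Integral + boundary = 0.00345923.
Correction k=1: B_{2}/2! · (f^{(1)}(35) − f^{(1)}(5)) = 1/12 · (-7.61587e-08 − (-0.00128000)) = 0.000106660.
Partial sum through k=1: 0.00356589.
Correction k=2: B_{4}/4! · (f^{(3)}(35) − f^{(3)}(5)) = −1/720 · (-1.86511e-09 − (-0.00153600)) = -2.13333e-06.
Partial sum through k=2: 0.00356375.
Correction k=3: B_{6}/6! · (f^{(5)}(35) − f^{(5)}(5)) = 1/30240 · (-8.52623e-11 − (-0.00344064)) = 1.13778e-07.
Partial sum through k=3: 0.00356387.
Correction k=4: B_{8}/8! · (f^{(7)}(35) − f^{(7)}(5)) = −1/1209600 · (-6.26417e-12 − (-0.0123863)) = -1.02400e-08.

S_4 ≈ 0.00356386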